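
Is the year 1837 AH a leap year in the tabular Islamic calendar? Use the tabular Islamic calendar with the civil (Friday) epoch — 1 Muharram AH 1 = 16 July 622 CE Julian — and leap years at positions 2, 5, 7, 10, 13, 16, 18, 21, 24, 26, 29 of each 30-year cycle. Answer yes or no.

Year 1837 AH is year 7 of its 30-year cycle; leap positions are 2, 5, 7, 10, 13, 16, 18, 21, 24, 26, 29, so it is a leap year (355 days).

yes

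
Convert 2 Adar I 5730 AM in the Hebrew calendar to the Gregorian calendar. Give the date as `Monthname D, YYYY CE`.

Both dates share Julian Day Number 2440626; in the Gregorian calendar that is 8 February 1970 CE.

February 8, 1970 CE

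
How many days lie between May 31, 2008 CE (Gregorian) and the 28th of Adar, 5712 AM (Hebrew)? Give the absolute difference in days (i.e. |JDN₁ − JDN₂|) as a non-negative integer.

First date → JDN 2454618; second date → JDN 2434097.
The interval is |2454618 − 2434097| = 20521 days.

20521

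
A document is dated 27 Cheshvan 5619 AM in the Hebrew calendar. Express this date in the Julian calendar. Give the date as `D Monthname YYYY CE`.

Julian Day Number of the source date = 2399988.
Converting JDN 2399988 to the Julian calendar gives 23 October 1858 CE.

23 October 1858 CE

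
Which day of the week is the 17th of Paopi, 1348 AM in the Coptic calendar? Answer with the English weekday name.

This is JDN 2317068 (25 October 1631 Gregorian).
JDN 2317068 mod 7 = 5, and JDN 0 was a Monday, so this is a Saturday.

Saturday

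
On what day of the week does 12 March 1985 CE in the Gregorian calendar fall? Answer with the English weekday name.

JDN 2446137 mod 7 = 1, and JDN 0 was a Monday, so this is a Tuesday.

Tuesday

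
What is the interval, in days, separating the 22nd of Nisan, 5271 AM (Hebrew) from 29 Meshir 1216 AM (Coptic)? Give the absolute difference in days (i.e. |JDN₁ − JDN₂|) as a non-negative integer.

First date → JDN 2273060; second date → JDN 2268987.
The interval is |2273060 − 2268987| = 4073 days.

4073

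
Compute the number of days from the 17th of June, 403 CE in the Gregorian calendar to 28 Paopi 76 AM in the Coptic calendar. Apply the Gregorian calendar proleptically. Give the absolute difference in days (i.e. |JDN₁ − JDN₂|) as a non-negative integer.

15939

First date → JDN 1868420; second date → JDN 1852481.
The interval is |1868420 − 1852481| = 15939 days.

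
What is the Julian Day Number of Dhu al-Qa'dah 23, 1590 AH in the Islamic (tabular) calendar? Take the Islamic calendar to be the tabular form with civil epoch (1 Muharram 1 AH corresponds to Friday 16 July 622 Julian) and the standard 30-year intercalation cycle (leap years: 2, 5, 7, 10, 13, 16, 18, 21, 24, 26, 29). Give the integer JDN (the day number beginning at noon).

Equivalently 5 February 2165 (Gregorian).
JDN 2451545 is 1 January 2000 CE (Gregorian); the target day is +60301 days from there, so JDN = 2511846.

2511846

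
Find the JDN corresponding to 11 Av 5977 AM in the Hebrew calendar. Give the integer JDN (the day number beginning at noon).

2531028

Equivalently 14 August 2217 (Gregorian).
JDN 2299161 is 15 October 1582 CE (Gregorian); the target day is +231867 days from there, so JDN = 2531028.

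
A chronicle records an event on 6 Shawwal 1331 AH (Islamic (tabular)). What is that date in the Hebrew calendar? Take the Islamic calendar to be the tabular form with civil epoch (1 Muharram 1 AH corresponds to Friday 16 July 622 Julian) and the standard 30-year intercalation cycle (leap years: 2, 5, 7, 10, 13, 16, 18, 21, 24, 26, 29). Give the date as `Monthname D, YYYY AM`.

Elul 6, 5673 AM

Both dates share Julian Day Number 2420019; in the Hebrew calendar that is 6 Elul 5673 AM.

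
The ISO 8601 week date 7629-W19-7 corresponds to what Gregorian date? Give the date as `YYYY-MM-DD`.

ISO week 1 of 7629 is the week containing the first Thursday of 7629.
Week 19, day 7 (Sunday) lands on 7629-05-13.

7629-05-13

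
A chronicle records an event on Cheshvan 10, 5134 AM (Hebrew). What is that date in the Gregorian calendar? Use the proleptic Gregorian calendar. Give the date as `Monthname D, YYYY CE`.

Both dates share Julian Day Number 2222847; in the Gregorian calendar that is 5 November 1373 CE.

November 5, 1373 CE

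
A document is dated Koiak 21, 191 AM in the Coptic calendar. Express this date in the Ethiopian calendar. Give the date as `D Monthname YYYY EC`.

Julian Day Number of the source date = 1894537.
Converting JDN 1894537 to the Ethiopian calendar gives 21 Tahsas 467 EC.

21 Tahsas 467 EC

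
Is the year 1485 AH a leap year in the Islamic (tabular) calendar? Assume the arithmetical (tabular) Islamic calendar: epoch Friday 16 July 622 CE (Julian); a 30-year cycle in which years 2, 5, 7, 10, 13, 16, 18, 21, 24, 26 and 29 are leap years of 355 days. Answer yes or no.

Year 1485 AH is year 15 of its 30-year cycle; leap positions are 2, 5, 7, 10, 13, 16, 18, 21, 24, 26, 29, so it is a common year (354 days).

no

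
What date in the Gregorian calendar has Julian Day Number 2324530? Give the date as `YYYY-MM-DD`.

1652-03-30

Counting from JDN 2299161 = 15 Oct 1582 gives an offset of 25369 days.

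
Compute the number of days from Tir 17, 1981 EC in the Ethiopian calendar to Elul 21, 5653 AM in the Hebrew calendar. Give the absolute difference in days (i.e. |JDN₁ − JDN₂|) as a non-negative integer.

34843

JDN of the first date = 2447552.
JDN of the second date = 2412709.
|2412709 − 2447552| = 34843.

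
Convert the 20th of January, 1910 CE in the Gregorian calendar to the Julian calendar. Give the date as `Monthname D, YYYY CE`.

January 7, 1910 CE

At this point the Julian calendar is 13 days behind the Gregorian.
20 January 1910 Gregorian − 13 days → 7 January 1910 Julian.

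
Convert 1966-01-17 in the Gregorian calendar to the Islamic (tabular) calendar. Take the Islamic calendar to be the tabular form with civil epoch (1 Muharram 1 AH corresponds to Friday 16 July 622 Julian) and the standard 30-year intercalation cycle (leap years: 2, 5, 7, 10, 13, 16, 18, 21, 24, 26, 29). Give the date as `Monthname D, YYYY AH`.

Ramadan 25, 1385 AH

Julian Day Number of the source date = 2439143.
Converting JDN 2439143 to the tabular Islamic calendar gives 25 Ramadan 1385 AH.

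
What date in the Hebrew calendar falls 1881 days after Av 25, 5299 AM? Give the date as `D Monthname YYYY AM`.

Counting 1881 days forward from JDN 2283398 reaches JDN 2285279, which is 15 Tishrei 5305 AM.

15 Tishrei 5305 AM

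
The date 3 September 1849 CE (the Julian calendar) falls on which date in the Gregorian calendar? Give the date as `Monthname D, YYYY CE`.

September 15, 1849 CE

At this point the Julian calendar is 12 days behind the Gregorian.
3 September 1849 Julian + 12 days → 15 September 1849 Gregorian.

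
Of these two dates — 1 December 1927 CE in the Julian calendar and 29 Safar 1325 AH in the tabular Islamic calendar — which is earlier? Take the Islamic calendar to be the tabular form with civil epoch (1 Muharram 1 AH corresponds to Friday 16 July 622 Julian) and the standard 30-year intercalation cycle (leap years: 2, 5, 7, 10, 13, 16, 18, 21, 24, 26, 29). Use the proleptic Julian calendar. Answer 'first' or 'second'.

second

First date → JDN 2425229; second date → JDN 2417679.
JDN 2417679 < JDN 2425229, so the second date is earlier.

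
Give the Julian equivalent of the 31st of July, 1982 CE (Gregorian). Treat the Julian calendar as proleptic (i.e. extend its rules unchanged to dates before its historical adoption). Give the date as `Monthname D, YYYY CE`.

July 18, 1982 CE

The Julian–Gregorian offset here is 13 days (Julian trailing).
31 July 1982 Gregorian − 13 days → 18 July 1982 Julian.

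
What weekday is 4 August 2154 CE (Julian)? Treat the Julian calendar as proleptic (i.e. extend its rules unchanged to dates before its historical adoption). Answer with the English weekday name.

This is JDN 2508022 (18 August 2154 Gregorian).
Since JDN mod 7 = 6 (0 = Monday), the day is Sunday.

Sunday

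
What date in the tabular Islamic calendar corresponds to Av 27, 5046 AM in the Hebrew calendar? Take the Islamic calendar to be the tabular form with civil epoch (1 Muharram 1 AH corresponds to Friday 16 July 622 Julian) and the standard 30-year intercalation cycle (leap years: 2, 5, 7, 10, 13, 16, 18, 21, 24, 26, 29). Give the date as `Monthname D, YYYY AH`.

Julian Day Number of the source date = 2191000.
Converting JDN 2191000 to the tabular Islamic calendar gives 26 Jumada al-Thani 685 AH.

Jumada al-Thani 26, 685 AH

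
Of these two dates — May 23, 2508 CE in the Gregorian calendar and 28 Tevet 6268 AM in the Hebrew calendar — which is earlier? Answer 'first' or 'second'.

second

The two dates have Julian Day Numbers 2637231 and 2637090 respectively.
Since 2637090 < 2637231, the second date comes first.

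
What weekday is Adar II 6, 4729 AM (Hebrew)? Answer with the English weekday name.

Saturday

In the proleptic Gregorian calendar this is 4 March 969 (JDN 2075043).
2075043 ≡ 5 (mod 7); counting from Monday = 0 gives Saturday.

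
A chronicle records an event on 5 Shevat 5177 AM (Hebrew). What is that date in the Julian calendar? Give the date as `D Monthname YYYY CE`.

22 January 1417 CE

Both dates share Julian Day Number 2238639; in the Julian calendar that is 22 January 1417 CE.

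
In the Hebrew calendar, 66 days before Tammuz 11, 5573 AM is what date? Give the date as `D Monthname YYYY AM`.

4 Iyar 5573 AM

Counting 66 days back from JDN 2383434 reaches JDN 2383368, which is 4 Iyar 5573 AM.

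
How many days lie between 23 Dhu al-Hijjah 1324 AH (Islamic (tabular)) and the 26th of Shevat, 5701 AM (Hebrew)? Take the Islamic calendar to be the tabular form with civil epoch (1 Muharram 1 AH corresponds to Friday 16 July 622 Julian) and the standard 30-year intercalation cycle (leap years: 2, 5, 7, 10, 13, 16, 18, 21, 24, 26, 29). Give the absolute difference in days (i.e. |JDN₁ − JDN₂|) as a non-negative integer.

12435

First date → JDN 2417614; second date → JDN 2430049.
The interval is |2417614 − 2430049| = 12435 days.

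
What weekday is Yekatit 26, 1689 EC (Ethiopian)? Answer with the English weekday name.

Saturday

Equivalently 2 March 1697 Gregorian, JDN 2340938.
JDN 2340938 mod 7 = 5, and JDN 0 was a Monday, so this is a Saturday.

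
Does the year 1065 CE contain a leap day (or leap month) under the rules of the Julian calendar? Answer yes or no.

1065 mod 4 = 1, so it is a common year in the Julian calendar.

no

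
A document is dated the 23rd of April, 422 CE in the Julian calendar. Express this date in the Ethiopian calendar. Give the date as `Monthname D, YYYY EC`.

The source date corresponds to 24 April 422 in the proleptic Gregorian calendar (JDN 1875306).
That day falls on 28 Miyazya 414 EC in the Ethiopian calendar.

Miyazya 28, 414 EC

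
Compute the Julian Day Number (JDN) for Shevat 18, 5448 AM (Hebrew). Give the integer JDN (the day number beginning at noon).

In the Gregorian calendar the same day is 20 January 1688.
JDN 2299161 is 15 October 1582 CE (Gregorian); the target day is +38448 days from there, so JDN = 2337609.

2337609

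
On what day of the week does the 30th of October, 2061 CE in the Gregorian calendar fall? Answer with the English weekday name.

Sunday

2474128 ≡ 6 (mod 7); counting from Monday = 0 gives Sunday.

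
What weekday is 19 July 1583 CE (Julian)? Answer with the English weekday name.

This is JDN 2299448 (29 July 1583 Gregorian).
Since JDN mod 7 = 4 (0 = Monday), the day is Friday.

Friday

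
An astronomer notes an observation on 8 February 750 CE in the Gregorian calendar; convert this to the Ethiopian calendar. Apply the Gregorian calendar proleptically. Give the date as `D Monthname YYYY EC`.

10 Yekatit 742 EC

Both dates share Julian Day Number 1995030; in the Ethiopian calendar that is 10 Yekatit 742 EC.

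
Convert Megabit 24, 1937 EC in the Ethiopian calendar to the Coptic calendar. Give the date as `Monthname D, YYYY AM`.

Julian Day Number of the source date = 2431548.
Converting JDN 2431548 to the Coptic calendar gives 24 Paremhat 1661 AM.

Paremhat 24, 1661 AM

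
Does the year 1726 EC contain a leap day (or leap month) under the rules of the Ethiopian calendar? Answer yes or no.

1726 mod 4 = 2; in the Ethiopian calendar a year is leap when year mod 4 = 3, so it is a common year.

no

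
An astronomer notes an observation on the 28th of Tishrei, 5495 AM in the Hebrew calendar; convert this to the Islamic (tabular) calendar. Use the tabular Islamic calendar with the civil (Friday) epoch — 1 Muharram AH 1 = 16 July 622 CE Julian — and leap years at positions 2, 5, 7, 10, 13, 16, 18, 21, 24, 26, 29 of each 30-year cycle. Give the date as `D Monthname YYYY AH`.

27 Jumada al-Awwal 1147 AH

Julian Day Number of the source date = 2354688.
Converting JDN 2354688 to the tabular Islamic calendar gives 27 Jumada al-Awwal 1147 AH.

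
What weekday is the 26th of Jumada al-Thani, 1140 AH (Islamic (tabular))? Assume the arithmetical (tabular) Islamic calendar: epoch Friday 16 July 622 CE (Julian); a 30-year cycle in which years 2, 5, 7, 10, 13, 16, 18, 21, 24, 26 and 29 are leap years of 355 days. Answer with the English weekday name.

Equivalently 8 February 1728 Gregorian, JDN 2352237.
2352237 ≡ 6 (mod 7); counting from Monday = 0 gives Sunday.

Sunday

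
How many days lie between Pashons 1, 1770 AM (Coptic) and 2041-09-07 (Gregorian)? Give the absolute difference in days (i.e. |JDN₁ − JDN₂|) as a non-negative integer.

JDN of the first date = 2471397.
JDN of the second date = 2466770.
|2466770 − 2471397| = 4627.

4627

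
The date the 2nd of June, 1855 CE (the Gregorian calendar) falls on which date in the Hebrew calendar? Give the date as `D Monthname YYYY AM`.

Both dates share Julian Day Number 2398737; in the Hebrew calendar that is 16 Sivan 5615 AM.

16 Sivan 5615 AM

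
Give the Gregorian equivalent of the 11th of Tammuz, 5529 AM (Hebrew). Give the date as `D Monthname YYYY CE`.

16 July 1769 CE

Julian Day Number of the source date = 2367371.
Converting JDN 2367371 to the Gregorian calendar gives 16 July 1769 CE.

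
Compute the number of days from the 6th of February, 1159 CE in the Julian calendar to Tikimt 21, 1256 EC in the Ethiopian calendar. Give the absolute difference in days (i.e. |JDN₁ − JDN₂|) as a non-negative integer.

38241

JDN of the first date = 2144419.
JDN of the second date = 2182660.
|2182660 − 2144419| = 38241.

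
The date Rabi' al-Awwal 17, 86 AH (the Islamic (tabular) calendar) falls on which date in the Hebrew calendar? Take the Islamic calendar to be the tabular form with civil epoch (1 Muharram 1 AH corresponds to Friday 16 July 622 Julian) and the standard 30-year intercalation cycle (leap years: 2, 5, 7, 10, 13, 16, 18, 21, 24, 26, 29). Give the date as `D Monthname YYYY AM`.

17 Adar II 4465 AM

Both dates share Julian Day Number 1978636; in the Hebrew calendar that is 17 Adar II 4465 AM.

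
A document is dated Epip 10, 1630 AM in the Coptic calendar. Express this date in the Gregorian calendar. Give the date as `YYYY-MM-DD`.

Both dates share Julian Day Number 2420331; in the Gregorian calendar that is 17 July 1914 CE.

1914-07-17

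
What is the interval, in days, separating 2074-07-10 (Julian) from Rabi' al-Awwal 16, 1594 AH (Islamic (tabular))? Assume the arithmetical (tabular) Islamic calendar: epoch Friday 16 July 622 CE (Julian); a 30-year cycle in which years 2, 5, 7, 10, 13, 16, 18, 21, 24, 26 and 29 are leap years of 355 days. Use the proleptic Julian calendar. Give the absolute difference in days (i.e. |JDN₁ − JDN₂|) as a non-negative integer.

JDN of the first date = 2478777.
JDN of the second date = 2513020.
|2513020 − 2478777| = 34243.

34243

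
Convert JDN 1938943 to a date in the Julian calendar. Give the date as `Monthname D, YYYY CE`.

July 15, 596 CE

JDN 1938943 is 17 July 596 in the proleptic Gregorian calendar.
In the Julian calendar that day is July 15, 596 CE.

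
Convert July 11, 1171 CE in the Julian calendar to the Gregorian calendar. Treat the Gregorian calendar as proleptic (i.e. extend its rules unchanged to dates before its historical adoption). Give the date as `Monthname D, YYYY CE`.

July 18, 1171 CE

At this point the Julian calendar is 7 days behind the Gregorian.
11 July 1171 Julian + 7 days → 18 July 1171 Gregorian.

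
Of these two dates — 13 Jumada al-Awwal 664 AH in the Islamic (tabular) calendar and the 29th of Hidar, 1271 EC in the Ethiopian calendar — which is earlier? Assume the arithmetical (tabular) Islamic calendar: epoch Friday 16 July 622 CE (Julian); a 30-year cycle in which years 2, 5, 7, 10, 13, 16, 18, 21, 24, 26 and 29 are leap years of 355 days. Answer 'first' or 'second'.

first

The two dates have Julian Day Numbers 2183515 and 2188176 respectively.
Since 2183515 < 2188176, the first date comes first.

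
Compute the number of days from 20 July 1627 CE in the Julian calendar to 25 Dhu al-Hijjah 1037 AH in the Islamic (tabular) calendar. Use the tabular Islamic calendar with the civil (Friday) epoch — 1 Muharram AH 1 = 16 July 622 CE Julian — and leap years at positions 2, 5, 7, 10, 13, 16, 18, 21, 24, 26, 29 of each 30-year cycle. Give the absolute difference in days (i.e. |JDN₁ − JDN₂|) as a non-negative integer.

First date → JDN 2315520; second date → JDN 2315913.
The interval is |2315520 − 2315913| = 393 days.

393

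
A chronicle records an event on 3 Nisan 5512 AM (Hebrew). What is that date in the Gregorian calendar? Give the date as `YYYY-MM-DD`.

1752-03-18

Both dates share Julian Day Number 2361042; in the Gregorian calendar that is 18 March 1752 CE.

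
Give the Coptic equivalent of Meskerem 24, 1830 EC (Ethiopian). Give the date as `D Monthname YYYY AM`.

Julian Day Number of the source date = 2392286.
Converting JDN 2392286 to the Coptic calendar gives 24 Thout 1554 AM.

24 Thout 1554 AM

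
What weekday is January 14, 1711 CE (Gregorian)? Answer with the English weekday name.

2346003 ≡ 2 (mod 7); counting from Monday = 0 gives Wednesday.

Wednesday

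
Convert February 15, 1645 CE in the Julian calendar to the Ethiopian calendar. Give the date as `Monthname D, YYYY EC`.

Yekatit 21, 1637 EC

Julian Day Number of the source date = 2321940.
Converting JDN 2321940 to the Ethiopian calendar gives 21 Yekatit 1637 EC.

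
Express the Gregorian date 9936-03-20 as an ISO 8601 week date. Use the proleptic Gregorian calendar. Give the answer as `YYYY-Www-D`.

9936-W12-5

The weekday is Friday (ISO weekday 5).
That Friday belongs to ISO week 12 of ISO year 9936.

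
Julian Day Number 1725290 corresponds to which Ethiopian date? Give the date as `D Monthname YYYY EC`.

10 Nehase 3 EC

JDN 1725290 is 1 August 11 in the proleptic Gregorian calendar.
In the Ethiopian calendar that day is 10 Nehase 3 EC.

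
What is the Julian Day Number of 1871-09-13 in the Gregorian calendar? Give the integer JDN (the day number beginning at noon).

2404684

JDN 2299161 is 15 October 1582 CE (Gregorian); the target day is +105523 days from there, so JDN = 2404684.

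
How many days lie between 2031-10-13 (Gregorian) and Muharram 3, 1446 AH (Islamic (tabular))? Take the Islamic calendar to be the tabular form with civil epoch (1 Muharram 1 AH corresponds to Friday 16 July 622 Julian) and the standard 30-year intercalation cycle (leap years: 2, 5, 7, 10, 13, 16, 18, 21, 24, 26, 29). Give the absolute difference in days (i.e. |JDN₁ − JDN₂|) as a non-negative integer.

JDN of the first date = 2463153.
JDN of the second date = 2460502.
|2460502 − 2463153| = 2651.

2651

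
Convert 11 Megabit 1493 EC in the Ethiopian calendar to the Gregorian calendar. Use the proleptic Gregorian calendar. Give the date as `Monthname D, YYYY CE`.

March 17, 1501 CE

Both dates share Julian Day Number 2269364; in the Gregorian calendar that is 17 March 1501 CE.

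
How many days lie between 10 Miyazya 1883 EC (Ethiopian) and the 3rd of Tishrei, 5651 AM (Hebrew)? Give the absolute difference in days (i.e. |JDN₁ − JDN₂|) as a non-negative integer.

212

JDN of the first date = 2411840.
JDN of the second date = 2411628.
|2411628 − 2411840| = 212.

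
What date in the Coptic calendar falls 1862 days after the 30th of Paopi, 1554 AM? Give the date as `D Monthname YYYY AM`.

The starting date is JDN 2392322; 2392322 + 1862 = 2394184.
JDN 2394184 corresponds to 6 Koiak 1559 AM.

6 Koiak 1559 AM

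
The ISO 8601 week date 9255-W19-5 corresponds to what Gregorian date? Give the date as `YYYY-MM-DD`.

9255-05-14

ISO week 1 of 9255 is the week containing the first Thursday of 9255.
Week 19, day 5 (Friday) lands on 9255-05-14.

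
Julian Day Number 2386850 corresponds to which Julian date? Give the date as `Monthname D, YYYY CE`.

November 3, 1822 CE

JDN 2386850 is 15 November 1822 in the Gregorian calendar.
In the Julian calendar that day is November 3, 1822 CE.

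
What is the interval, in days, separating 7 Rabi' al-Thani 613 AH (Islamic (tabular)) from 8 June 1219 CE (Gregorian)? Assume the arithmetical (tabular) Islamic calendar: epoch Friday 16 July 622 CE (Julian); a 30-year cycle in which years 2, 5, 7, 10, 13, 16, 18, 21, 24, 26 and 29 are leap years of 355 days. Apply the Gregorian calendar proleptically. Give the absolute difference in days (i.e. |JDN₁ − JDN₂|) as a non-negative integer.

JDN of the first date = 2165407.
JDN of the second date = 2166449.
|2166449 − 2165407| = 1042.

1042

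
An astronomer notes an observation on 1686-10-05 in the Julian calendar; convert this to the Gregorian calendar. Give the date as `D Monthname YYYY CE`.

For dates in this range the Gregorian date is 10 days ahead of the Julian.
5 October 1686 Julian + 10 days → 15 October 1686 Gregorian.

15 October 1686 CE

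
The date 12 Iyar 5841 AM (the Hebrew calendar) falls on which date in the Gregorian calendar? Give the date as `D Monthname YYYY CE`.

21 May 2081 CE

Both dates share Julian Day Number 2481271; in the Gregorian calendar that is 21 May 2081 CE.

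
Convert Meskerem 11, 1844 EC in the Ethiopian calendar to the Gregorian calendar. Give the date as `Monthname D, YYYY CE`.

September 21, 1851 CE

Both dates share Julian Day Number 2397387; in the Gregorian calendar that is 21 September 1851 CE.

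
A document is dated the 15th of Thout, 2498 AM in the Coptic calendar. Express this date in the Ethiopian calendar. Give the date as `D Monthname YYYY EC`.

15 Meskerem 2774 EC

The source date corresponds to 1 October 2781 in the Gregorian calendar (JDN 2737073).
That day falls on 15 Meskerem 2774 EC in the Ethiopian calendar.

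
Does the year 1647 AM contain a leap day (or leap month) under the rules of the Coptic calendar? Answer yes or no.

1647 mod 4 = 3; in the Coptic calendar a year is leap when year mod 4 = 3, so it is a leap year.

yes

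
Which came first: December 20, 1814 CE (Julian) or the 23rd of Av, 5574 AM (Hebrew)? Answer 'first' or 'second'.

second

First date → JDN 2383975; second date → JDN 2383830.
JDN 2383830 < JDN 2383975, so the second date is earlier.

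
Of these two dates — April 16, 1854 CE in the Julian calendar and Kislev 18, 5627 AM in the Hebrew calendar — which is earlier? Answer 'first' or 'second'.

The two dates have Julian Day Numbers 2398337 and 2402932 respectively.
Since 2398337 < 2402932, the first date comes first.

first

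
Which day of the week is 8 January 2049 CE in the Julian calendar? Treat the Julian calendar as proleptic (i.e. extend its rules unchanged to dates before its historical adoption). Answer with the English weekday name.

In the Gregorian calendar this is 21 January 2049 (JDN 2469463).
Since JDN mod 7 = 3 (0 = Monday), the day is Thursday.

Thursday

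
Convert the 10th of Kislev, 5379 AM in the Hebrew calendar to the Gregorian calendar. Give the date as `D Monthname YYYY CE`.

27 November 1618 CE

Both dates share Julian Day Number 2312353; in the Gregorian calendar that is 27 November 1618 CE.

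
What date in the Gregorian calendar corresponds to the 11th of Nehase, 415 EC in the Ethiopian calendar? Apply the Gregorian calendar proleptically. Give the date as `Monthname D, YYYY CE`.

August 5, 423 CE

Both dates share Julian Day Number 1875774; in the Gregorian calendar that is 5 August 423 CE.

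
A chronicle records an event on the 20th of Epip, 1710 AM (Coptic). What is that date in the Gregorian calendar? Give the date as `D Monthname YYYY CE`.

Julian Day Number of the source date = 2449561.
Converting JDN 2449561 to the Gregorian calendar gives 27 July 1994 CE.

27 July 1994 CE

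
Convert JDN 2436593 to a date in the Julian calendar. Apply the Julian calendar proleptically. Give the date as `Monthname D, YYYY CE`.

JDN 2436593 is 24 January 1959 in the Gregorian calendar.
In the Julian calendar that day is January 11, 1959 CE.

January 11, 1959 CE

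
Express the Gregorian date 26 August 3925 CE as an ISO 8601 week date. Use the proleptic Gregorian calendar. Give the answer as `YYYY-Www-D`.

3925-W35-3

The weekday is Wednesday (ISO weekday 3).
That Wednesday belongs to ISO week 35 of ISO year 3925.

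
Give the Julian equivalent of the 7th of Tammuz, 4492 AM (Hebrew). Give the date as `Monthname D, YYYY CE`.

July 5, 732 CE

Julian Day Number of the source date = 1988607.
Converting JDN 1988607 to the Julian calendar gives 5 July 732 CE.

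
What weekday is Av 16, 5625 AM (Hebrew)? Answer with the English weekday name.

Equivalently 8 August 1865 Gregorian, JDN 2402457.
JDN 2402457 mod 7 = 1, and JDN 0 was a Monday, so this is a Tuesday.

Tuesday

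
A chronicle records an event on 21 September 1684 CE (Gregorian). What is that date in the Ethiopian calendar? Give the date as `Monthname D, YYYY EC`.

Both dates share Julian Day Number 2336393; in the Ethiopian calendar that is 14 Meskerem 1677 EC.

Meskerem 14, 1677 EC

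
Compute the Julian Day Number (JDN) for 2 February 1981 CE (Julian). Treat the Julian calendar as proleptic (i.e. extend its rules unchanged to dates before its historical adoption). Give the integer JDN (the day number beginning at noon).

In the Gregorian calendar the same day is 15 February 1981.
JDN 2299161 is 15 October 1582 CE (Gregorian); the target day is +145490 days from there, so JDN = 2444651.

2444651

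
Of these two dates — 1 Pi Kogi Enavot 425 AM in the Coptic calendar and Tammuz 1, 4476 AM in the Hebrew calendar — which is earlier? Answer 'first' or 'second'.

The two dates have Julian Day Numbers 1980256 and 1982753 respectively.
Since 1980256 < 1982753, the first date comes first.

first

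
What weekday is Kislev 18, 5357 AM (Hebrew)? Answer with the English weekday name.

Monday

This is JDN 2304330 (9 December 1596 Gregorian).
2304330 ≡ 0 (mod 7); counting from Monday = 0 gives Monday.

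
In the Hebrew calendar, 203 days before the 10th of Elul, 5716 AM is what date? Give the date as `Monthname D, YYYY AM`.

Counting 203 days back from JDN 2435703 reaches JDN 2435500, which is Shevat 14, 5716 AM.

Shevat 14, 5716 AM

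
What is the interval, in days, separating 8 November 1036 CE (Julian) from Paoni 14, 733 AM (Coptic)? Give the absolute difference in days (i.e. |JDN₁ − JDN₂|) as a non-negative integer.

7093

First date → JDN 2099769; second date → JDN 2092676.
The interval is |2099769 − 2092676| = 7093 days.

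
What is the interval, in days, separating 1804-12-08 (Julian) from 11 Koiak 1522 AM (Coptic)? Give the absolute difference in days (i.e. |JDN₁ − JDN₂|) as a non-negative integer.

JDN of the first date = 2380311.
JDN of the second date = 2380675.
|2380675 − 2380311| = 364.

364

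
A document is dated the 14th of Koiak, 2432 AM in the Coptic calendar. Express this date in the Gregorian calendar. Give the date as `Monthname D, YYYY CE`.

Julian Day Number of the source date = 2713056.
Converting JDN 2713056 to the Gregorian calendar gives 30 December 2715 CE.

December 30, 2715 CE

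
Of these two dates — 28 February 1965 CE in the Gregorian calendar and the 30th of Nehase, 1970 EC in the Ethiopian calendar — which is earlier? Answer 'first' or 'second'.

The two dates have Julian Day Numbers 2438820 and 2443757 respectively.
Since 2438820 < 2443757, the first date comes first.

first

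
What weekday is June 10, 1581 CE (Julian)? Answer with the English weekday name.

In the proleptic Gregorian calendar this is 20 June 1581 (JDN 2298679).
Since JDN mod 7 = 5 (0 = Monday), the day is Saturday.

Saturday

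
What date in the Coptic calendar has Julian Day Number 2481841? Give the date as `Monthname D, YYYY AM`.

The Gregorian equivalent of JDN 2481841 is 12 December 2082.
In the Coptic calendar that day is Koiak 3, 1799 AM.

Koiak 3, 1799 AM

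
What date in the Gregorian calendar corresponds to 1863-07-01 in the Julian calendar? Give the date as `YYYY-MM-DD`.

1863-07-13

At this point the Julian calendar is 12 days behind the Gregorian.
1 July 1863 Julian + 12 days → 13 July 1863 Gregorian.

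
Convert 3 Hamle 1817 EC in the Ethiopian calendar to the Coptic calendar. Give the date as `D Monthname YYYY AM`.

Both dates share Julian Day Number 2387817; in the Coptic calendar that is 3 Epip 1541 AM.

3 Epip 1541 AM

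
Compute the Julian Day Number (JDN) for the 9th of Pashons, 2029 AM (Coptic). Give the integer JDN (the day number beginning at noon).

2566005

Equivalently 20 May 2313 (Gregorian).
JDN 2400001 is 17 November 1858 CE (Gregorian), MJD 0; the target day is +166004 days from there, so JDN = 2566005.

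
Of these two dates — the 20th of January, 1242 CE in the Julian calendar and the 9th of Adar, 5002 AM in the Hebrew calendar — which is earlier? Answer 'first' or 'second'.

first

First date → JDN 2174718; second date → JDN 2174740.
JDN 2174718 < JDN 2174740, so the first date is earlier.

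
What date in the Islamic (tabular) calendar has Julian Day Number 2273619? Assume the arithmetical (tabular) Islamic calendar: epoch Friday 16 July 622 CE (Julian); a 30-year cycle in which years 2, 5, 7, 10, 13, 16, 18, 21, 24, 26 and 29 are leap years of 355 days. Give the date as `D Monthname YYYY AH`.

JDN 2273619 is 9 November 1512 in the proleptic Gregorian calendar.
In the tabular Islamic calendar that day is 19 Sha'ban 918 AH.

19 Sha'ban 918 AH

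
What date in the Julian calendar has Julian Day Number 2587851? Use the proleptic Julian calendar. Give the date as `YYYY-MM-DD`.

2373-02-24

JDN 2587851 is 12 March 2373 in the Gregorian calendar.
In the Julian calendar that day is 2373-02-24.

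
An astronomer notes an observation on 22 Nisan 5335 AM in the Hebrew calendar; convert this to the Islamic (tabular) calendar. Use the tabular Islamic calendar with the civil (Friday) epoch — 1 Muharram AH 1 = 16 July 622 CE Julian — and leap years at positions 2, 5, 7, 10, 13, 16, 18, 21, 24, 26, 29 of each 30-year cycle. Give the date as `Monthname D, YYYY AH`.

Dhu al-Hijjah 20, 982 AH

The source date corresponds to 12 April 1575 in the proleptic Gregorian calendar (JDN 2296418).
That day falls on 20 Dhu al-Hijjah 982 AH in the tabular Islamic calendar.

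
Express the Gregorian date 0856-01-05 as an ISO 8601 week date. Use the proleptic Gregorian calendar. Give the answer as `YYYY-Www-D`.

0856-W01-3

The weekday is Wednesday (ISO weekday 3).
That Wednesday belongs to ISO week 1 of ISO year 856.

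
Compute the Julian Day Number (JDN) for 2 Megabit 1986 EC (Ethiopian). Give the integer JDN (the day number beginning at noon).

Equivalently 11 March 1994 (Gregorian).
JDN 2299161 is 15 October 1582 CE (Gregorian); the target day is +150262 days from there, so JDN = 2449423.

2449423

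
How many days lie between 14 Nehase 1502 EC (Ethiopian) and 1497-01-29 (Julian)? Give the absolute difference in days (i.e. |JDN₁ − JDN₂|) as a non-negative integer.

First date → JDN 2272804; second date → JDN 2267866.
The interval is |2272804 − 2267866| = 4938 days.

4938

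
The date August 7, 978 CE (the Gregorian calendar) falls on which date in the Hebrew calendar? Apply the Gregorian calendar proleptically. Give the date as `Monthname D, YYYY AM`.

Both dates share Julian Day Number 2078486; in the Hebrew calendar that is 26 Av 4738 AM.

Av 26, 4738 AM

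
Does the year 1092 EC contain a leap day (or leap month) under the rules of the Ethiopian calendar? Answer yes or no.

no

1092 mod 4 = 0; in the Ethiopian calendar a year is leap when year mod 4 = 3, so it is a common year.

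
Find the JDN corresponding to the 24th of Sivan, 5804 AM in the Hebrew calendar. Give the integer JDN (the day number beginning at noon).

Equivalently 19 June 2044 (Gregorian).
JDN 2299161 is 15 October 1582 CE (Gregorian); the target day is +168625 days from there, so JDN = 2467786.

2467786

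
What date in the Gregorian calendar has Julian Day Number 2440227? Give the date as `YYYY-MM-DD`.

JDN 2451545 is 1 Jan 2000; 2440227 is −11318 days from there.

1969-01-05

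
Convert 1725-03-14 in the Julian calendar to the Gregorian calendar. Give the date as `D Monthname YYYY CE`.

25 March 1725 CE

The Julian–Gregorian offset here is 11 days (Julian trailing).
14 March 1725 Julian + 11 days → 25 March 1725 Gregorian.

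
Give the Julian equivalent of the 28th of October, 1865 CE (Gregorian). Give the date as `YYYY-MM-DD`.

At this point the Julian calendar is 12 days behind the Gregorian.
28 October 1865 Gregorian − 12 days → 16 October 1865 Julian.

1865-10-16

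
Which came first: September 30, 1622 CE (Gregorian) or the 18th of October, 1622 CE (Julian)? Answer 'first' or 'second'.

First date → JDN 2313756; second date → JDN 2313784.
JDN 2313756 < JDN 2313784, so the first date is earlier.

first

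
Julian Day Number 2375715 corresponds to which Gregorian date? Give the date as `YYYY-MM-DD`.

Counting from JDN 2299161 = 15 Oct 1582 gives an offset of 76554 days.

1792-05-20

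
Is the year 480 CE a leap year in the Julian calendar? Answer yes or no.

yes

480 mod 4 = 0, so it is a leap year in the Julian calendar.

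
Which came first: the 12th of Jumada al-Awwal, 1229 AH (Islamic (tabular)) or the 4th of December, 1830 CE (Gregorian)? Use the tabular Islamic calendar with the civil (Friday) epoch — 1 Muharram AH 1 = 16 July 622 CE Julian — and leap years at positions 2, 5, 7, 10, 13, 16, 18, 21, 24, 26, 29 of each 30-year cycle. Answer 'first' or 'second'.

first

First date → JDN 2383731; second date → JDN 2389791.
JDN 2383731 < JDN 2389791, so the first date is earlier.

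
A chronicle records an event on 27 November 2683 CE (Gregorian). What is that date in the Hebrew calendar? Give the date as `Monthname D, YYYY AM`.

Kislev 16, 6444 AM

Both dates share Julian Day Number 2701336; in the Hebrew calendar that is 16 Kislev 6444 AM.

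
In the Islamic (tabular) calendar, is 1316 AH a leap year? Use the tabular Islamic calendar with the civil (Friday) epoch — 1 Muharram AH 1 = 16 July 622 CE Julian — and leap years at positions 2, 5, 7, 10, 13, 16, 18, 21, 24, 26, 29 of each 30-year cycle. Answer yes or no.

yes

Year 1316 AH is year 26 of its 30-year cycle; leap positions are 2, 5, 7, 10, 13, 16, 18, 21, 24, 26, 29, so it is a leap year (355 days).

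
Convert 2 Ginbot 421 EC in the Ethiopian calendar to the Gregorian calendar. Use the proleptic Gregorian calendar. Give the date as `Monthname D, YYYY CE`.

Both dates share Julian Day Number 1877867; in the Gregorian calendar that is 28 April 429 CE.

April 28, 429 CE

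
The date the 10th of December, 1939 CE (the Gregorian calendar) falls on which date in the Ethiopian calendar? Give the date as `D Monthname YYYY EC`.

30 Hidar 1932 EC

Both dates share Julian Day Number 2429608; in the Ethiopian calendar that is 30 Hidar 1932 EC.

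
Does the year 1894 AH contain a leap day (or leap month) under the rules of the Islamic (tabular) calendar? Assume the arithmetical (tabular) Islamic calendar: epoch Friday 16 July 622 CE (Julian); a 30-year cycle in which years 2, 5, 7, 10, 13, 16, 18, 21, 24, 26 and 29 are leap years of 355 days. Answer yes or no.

no

Year 1894 AH is year 4 of its 30-year cycle; leap positions are 2, 5, 7, 10, 13, 16, 18, 21, 24, 26, 29, so it is a common year (354 days).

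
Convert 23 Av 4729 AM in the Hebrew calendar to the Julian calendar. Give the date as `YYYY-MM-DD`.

Both dates share Julian Day Number 2075207; in the Julian calendar that is 10 August 969 CE.

0969-08-10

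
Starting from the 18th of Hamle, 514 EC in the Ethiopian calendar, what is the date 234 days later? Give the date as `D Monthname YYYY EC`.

Counting 234 days forward from JDN 1911911 reaches JDN 1912145, which is 7 Megabit 515 EC.

7 Megabit 515 EC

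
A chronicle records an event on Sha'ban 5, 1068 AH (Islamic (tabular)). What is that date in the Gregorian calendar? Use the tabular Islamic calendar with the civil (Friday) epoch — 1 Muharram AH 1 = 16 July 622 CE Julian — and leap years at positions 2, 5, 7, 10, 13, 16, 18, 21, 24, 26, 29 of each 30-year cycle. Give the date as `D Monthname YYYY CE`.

8 May 1658 CE

Julian Day Number of the source date = 2326760.
Converting JDN 2326760 to the Gregorian calendar gives 8 May 1658 CE.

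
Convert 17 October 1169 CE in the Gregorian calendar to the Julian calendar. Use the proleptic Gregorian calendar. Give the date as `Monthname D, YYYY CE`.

October 10, 1169 CE

The Julian–Gregorian offset here is 7 days (Julian trailing).
17 October 1169 Gregorian − 7 days → 10 October 1169 Julian.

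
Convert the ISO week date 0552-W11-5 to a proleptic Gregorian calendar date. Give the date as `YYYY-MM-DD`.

0552-03-17

ISO week 1 of 552 is the week containing the first Thursday of 552.
Week 11, day 5 (Friday) lands on 0552-03-17.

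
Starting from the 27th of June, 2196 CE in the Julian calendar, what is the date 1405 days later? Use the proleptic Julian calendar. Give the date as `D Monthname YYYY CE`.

2 May 2200 CE

The starting date is JDN 2523325; 2523325 + 1405 = 2524730.
JDN 2524730 corresponds to 2 May 2200 CE.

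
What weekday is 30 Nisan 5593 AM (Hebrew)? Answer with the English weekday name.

Friday

This is JDN 2390658 (19 April 1833 Gregorian).
2390658 ≡ 4 (mod 7); counting from Monday = 0 gives Friday.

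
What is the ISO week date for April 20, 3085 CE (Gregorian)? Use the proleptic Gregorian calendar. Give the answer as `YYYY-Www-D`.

3085-W17-1

The weekday is Monday (ISO weekday 1).
That Monday belongs to ISO week 17 of ISO year 3085.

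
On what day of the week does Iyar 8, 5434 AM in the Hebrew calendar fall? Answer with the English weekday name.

In the Gregorian calendar this is 14 May 1674 (JDN 2332610).
2332610 ≡ 0 (mod 7); counting from Monday = 0 gives Monday.

Monday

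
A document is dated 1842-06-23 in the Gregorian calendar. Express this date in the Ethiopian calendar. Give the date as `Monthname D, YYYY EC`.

Sene 17, 1834 EC

Julian Day Number of the source date = 2394010.
Converting JDN 2394010 to the Ethiopian calendar gives 17 Sene 1834 EC.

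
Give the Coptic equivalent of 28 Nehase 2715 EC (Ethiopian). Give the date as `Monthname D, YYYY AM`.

Mesori 28, 2439 AM

Both dates share Julian Day Number 2715866; in the Coptic calendar that is 28 Mesori 2439 AM.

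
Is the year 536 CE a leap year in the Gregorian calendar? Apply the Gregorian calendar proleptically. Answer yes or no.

yes

536 is divisible by 4 and not by 100, so it is a leap year.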